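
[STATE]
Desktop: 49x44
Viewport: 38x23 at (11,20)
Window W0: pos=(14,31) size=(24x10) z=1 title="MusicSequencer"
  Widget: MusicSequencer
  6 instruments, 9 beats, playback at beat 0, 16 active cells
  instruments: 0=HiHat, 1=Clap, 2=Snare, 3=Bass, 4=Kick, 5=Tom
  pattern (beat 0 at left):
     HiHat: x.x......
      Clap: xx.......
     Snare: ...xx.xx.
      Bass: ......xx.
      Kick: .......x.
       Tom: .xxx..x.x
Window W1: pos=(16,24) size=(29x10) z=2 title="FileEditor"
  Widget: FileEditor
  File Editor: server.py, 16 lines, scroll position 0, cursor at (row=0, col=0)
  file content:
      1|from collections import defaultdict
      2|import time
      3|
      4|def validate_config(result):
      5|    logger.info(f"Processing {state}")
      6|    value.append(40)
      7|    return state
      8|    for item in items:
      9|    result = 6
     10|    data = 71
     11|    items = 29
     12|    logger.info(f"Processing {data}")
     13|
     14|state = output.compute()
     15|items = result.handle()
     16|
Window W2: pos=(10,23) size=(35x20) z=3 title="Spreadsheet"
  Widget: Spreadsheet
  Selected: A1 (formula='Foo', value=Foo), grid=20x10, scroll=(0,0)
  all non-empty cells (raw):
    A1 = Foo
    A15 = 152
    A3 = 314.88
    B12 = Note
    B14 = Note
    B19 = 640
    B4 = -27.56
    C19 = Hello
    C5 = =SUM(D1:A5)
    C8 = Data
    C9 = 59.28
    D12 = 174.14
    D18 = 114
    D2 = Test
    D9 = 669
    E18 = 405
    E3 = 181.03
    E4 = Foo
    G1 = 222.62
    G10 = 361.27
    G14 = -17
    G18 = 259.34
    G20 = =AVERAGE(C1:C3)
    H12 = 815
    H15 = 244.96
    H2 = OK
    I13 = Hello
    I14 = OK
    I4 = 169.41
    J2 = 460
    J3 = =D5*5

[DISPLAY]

                                      
                                      
                                      
━━━━━━━━━━━━━━━━━━━━━━━━━━━━━━━━━┓    
 Spreadsheet                     ┃    
─────────────────────────────────┨    
A1: Foo                          ┃    
       A       B       C       D ┃    
---------------------------------┃    
  1 [Foo]          0       0     ┃    
  2        0       0       0Test ┃    
  3   314.88       0       0     ┃    
  4        0  -27.56       0     ┃    
  5        0       0#CIRC!       ┃    
  6        0       0       0     ┃    
  7        0       0       0     ┃    
  8        0       0Data         ┃    
  9        0       0   59.28     ┃    
 10        0       0       0     ┃    
 11        0       0       0     ┃    
 12        0Note           0  174┃    
 13        0       0       0     ┃    
━━━━━━━━━━━━━━━━━━━━━━━━━━━━━━━━━┛    


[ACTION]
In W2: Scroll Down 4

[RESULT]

                                      
                                      
                                      
━━━━━━━━━━━━━━━━━━━━━━━━━━━━━━━━━┓    
 Spreadsheet                     ┃    
─────────────────────────────────┨    
A1: Foo                          ┃    
       A       B       C       D ┃    
---------------------------------┃    
  5        0       0#CIRC!       ┃    
  6        0       0       0     ┃    
  7        0       0       0     ┃    
  8        0       0Data         ┃    
  9        0       0   59.28     ┃    
 10        0       0       0     ┃    
 11        0       0       0     ┃    
 12        0Note           0  174┃    
 13        0       0       0     ┃    
 14        0Note           0     ┃    
 15      152       0       0     ┃    
 16        0       0       0     ┃    
 17        0       0       0     ┃    
━━━━━━━━━━━━━━━━━━━━━━━━━━━━━━━━━┛    


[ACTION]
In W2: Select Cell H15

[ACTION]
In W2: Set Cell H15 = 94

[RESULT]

                                      
                                      
                                      
━━━━━━━━━━━━━━━━━━━━━━━━━━━━━━━━━┓    
 Spreadsheet                     ┃    
─────────────────────────────────┨    
H15: 94                          ┃    
       A       B       C       D ┃    
---------------------------------┃    
  5        0       0#CIRC!       ┃    
  6        0       0       0     ┃    
  7        0       0       0     ┃    
  8        0       0Data         ┃    
  9        0       0   59.28     ┃    
 10        0       0       0     ┃    
 11        0       0       0     ┃    
 12        0Note           0  174┃    
 13        0       0       0     ┃    
 14        0Note           0     ┃    
 15      152       0       0     ┃    
 16        0       0       0     ┃    
 17        0       0       0     ┃    
━━━━━━━━━━━━━━━━━━━━━━━━━━━━━━━━━┛    


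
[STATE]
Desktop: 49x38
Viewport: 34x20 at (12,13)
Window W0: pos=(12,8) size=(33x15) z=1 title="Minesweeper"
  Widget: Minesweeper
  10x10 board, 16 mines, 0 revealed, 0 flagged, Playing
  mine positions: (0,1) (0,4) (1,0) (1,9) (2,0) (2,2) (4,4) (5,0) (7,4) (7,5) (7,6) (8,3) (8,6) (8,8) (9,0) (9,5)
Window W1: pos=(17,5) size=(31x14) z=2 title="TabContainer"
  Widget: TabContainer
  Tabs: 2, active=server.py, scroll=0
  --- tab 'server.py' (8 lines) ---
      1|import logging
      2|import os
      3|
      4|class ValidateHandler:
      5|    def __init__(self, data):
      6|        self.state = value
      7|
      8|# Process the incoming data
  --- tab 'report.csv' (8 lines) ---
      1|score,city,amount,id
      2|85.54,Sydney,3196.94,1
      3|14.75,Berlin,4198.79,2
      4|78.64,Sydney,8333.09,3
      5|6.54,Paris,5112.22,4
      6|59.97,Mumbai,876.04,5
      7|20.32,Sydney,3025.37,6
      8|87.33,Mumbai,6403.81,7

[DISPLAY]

┃■■■■┃class ValidateHandler:      
┃■■■■┃    def __init__(self, data)
┃■■■■┃        self.state = value  
┃■■■■┃                            
┃■■■■┃# Process the incoming data 
┃■■■■┗━━━━━━━━━━━━━━━━━━━━━━━━━━━━
┃■■■■■■■■■■                     ┃ 
┃■■■■■■■■■■                     ┃ 
┃                               ┃ 
┗━━━━━━━━━━━━━━━━━━━━━━━━━━━━━━━┛ 
                                  
                                  
                                  
                                  
                                  
                                  
                                  
                                  
                                  
                                  


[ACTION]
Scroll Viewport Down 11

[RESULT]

┃■■■■┗━━━━━━━━━━━━━━━━━━━━━━━━━━━━
┃■■■■■■■■■■                     ┃ 
┃■■■■■■■■■■                     ┃ 
┃                               ┃ 
┗━━━━━━━━━━━━━━━━━━━━━━━━━━━━━━━┛ 
                                  
                                  
                                  
                                  
                                  
                                  
                                  
                                  
                                  
                                  
                                  
                                  
                                  
                                  
                                  


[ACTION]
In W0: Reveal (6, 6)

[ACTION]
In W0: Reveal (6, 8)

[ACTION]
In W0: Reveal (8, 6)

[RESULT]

┃■■■■┗━━━━━━━━━━━━━━━━━━━━━━━━━━━━
┃■■■✹■■✹■✹■                     ┃ 
┃✹■■■■✹■■■■                     ┃ 
┃                               ┃ 
┗━━━━━━━━━━━━━━━━━━━━━━━━━━━━━━━┛ 
                                  
                                  
                                  
                                  
                                  
                                  
                                  
                                  
                                  
                                  
                                  
                                  
                                  
                                  
                                  


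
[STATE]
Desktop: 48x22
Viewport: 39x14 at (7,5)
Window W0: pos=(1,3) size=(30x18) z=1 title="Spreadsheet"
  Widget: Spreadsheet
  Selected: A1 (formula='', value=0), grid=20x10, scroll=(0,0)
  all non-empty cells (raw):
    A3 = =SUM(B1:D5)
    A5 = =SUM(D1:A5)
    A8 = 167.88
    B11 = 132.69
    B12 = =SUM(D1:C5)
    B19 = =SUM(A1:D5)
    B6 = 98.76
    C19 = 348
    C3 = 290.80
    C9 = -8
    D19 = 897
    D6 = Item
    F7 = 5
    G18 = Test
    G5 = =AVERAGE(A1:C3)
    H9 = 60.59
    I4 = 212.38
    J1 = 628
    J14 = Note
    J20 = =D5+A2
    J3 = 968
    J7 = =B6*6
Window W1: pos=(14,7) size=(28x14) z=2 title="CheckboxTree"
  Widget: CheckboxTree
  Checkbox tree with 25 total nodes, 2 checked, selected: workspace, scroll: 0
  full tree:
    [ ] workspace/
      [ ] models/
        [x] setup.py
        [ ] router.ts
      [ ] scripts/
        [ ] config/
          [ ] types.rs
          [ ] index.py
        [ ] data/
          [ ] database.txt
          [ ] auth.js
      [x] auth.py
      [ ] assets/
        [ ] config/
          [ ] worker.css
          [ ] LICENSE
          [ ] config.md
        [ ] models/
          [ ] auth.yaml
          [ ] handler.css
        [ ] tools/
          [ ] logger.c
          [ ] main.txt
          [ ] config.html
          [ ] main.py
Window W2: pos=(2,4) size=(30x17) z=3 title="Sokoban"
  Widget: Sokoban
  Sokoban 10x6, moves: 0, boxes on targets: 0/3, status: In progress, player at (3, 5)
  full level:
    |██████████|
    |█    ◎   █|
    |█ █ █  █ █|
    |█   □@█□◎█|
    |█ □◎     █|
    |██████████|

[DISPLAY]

oban                    ┃              
────────────────────────┨              
██████                  ┃━━━━━━━━━┓    
 ◎   █                  ┃         ┃    
█  █ █                  ┃─────────┨    
□@█□◎█                  ┃         ┃    
     █                  ┃         ┃    
██████                  ┃         ┃    
s: 0  0/3               ┃s        ┃    
                        ┃         ┃    
                        ┃         ┃    
                        ┃rs       ┃    
                        ┃py       ┃    
                        ┃         ┃    


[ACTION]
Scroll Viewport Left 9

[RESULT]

 ┠┃ Sokoban                    ┃       
 ┃┠────────────────────────────┨       
 ┃┃██████████                  ┃━━━━━━━
 ┃┃█    ◎   █                  ┃       
 ┃┃█ █ █  █ █                  ┃───────
 ┃┃█   □@█□◎█                  ┃       
 ┃┃█ □◎     █                  ┃       
 ┃┃██████████                  ┃       
 ┃┃Moves: 0  0/3               ┃s      
 ┃┃                            ┃       
 ┃┃                            ┃       
 ┃┃                            ┃rs     
 ┃┃                            ┃py     
 ┃┃                            ┃       


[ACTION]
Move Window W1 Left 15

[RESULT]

 ┠┃ Sokoban                    ┃       
 ┃┠────────────────────────────┨       
┏━┃██████████                  ┃       
┃ ┃█    ◎   █                  ┃       
┠─┃█ █ █  █ █                  ┃       
┃>┃█   □@█□◎█                  ┃       
┃ ┃█ □◎     █                  ┃       
┃ ┃██████████                  ┃       
┃ ┃Moves: 0  0/3               ┃       
┃ ┃                            ┃       
┃ ┃                            ┃       
┃ ┃                            ┃       
┃ ┃                            ┃       
┃ ┃                            ┃       


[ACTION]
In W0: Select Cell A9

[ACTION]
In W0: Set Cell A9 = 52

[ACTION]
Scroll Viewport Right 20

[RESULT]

an                    ┃                
──────────────────────┨                
████                  ┃                
   █                  ┃                
 █ █                  ┃                
█□◎█                  ┃                
   █                  ┃                
████                  ┃                
 0  0/3               ┃                
                      ┃                
                      ┃                
                      ┃                
                      ┃                
                      ┃                


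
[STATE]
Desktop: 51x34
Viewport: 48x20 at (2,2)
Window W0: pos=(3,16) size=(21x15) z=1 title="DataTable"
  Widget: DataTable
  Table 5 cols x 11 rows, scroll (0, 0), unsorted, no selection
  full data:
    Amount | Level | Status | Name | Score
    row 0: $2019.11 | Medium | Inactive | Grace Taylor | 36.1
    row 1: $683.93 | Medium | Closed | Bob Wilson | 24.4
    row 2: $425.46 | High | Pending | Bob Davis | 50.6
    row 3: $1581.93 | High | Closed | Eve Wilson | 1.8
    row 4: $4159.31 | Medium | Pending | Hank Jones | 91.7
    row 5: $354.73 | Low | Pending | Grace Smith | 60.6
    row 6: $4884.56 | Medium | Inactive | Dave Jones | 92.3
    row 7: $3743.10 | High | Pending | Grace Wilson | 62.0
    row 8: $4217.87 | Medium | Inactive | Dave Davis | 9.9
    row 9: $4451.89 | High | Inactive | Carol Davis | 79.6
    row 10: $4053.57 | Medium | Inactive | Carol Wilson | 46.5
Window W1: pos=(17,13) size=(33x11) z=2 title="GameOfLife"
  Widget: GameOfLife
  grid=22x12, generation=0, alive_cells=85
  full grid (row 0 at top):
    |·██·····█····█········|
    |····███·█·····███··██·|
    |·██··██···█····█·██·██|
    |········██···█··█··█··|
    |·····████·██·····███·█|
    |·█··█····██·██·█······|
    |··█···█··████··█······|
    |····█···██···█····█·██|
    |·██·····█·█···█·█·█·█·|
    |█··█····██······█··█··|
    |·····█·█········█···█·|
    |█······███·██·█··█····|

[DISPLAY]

                                                
                                                
                                                
                                                
                                                
                                                
                                                
                                                
                                                
                                                
                                                
               ┏━━━━━━━━━━━━━━━━━━━━━━━━━━━━━━━┓
               ┃ GameOfLife                    ┃
               ┠───────────────────────────────┨
 ┏━━━━━━━━━━━━━┃Gen: 0                         ┃
 ┃ DataTable   ┃········██···█··█··█··         ┃
 ┠─────────────┃·····████·██·····███·█         ┃
 ┃Amount  │Leve┃·█··█····██·██·█······         ┃
 ┃────────┼────┃··█···█··████··█······         ┃
 ┃$2019.11│Medi┃····█···██···█····█·██         ┃


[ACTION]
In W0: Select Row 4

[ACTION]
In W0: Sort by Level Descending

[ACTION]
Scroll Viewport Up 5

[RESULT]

                                                
                                                
                                                
                                                
                                                
                                                
                                                
                                                
                                                
                                                
                                                
                                                
                                                
               ┏━━━━━━━━━━━━━━━━━━━━━━━━━━━━━━━┓
               ┃ GameOfLife                    ┃
               ┠───────────────────────────────┨
 ┏━━━━━━━━━━━━━┃Gen: 0                         ┃
 ┃ DataTable   ┃········██···█··█··█··         ┃
 ┠─────────────┃·····████·██·····███·█         ┃
 ┃Amount  │Leve┃·█··█····██·██·█······         ┃


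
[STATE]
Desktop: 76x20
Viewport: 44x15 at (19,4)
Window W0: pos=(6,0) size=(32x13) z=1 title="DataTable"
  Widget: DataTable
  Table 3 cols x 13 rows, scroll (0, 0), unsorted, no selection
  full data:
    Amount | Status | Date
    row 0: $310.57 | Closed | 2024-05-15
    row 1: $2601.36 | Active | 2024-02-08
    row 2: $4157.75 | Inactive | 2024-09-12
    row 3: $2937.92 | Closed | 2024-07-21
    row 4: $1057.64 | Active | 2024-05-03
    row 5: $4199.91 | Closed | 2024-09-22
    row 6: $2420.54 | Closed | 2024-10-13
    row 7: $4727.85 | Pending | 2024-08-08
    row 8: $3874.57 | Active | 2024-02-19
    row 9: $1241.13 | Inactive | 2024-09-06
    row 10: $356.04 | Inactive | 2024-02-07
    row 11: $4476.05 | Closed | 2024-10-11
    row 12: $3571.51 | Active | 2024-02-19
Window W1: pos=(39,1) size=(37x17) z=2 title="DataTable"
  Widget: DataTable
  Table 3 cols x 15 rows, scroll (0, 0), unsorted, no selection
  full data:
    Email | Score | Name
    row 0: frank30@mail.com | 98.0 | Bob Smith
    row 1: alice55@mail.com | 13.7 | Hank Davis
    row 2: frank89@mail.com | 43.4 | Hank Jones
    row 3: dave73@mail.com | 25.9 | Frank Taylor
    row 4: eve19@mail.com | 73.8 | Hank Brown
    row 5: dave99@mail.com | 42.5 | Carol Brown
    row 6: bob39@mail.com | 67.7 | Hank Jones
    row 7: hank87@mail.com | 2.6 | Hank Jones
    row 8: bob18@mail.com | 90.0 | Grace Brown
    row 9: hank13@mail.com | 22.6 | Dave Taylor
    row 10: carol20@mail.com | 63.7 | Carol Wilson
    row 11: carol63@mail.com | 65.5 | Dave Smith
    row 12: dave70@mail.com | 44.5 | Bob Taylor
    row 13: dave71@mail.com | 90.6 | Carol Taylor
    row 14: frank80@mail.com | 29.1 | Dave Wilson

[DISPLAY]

─────┼──────────  ┃ ┃Email           │Score│
sed  │2024-05-15  ┃ ┃────────────────┼─────┼
ive  │2024-02-08  ┃ ┃frank30@mail.com│98.0 │
ctive│2024-09-12  ┃ ┃alice55@mail.com│13.7 │
sed  │2024-07-21  ┃ ┃frank89@mail.com│43.4 │
ive  │2024-05-03  ┃ ┃dave73@mail.com │25.9 │
sed  │2024-09-22  ┃ ┃eve19@mail.com  │73.8 │
sed  │2024-10-13  ┃ ┃dave99@mail.com │42.5 │
━━━━━━━━━━━━━━━━━━┛ ┃bob39@mail.com  │67.7 │
                    ┃hank87@mail.com │2.6  │
                    ┃bob18@mail.com  │90.0 │
                    ┃hank13@mail.com │22.6 │
                    ┃carol20@mail.com│63.7 │
                    ┗━━━━━━━━━━━━━━━━━━━━━━━
                                            


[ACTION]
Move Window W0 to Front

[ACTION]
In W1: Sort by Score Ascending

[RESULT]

─────┼──────────  ┃ ┃Email           │Scor▲│
sed  │2024-05-15  ┃ ┃────────────────┼─────┼
ive  │2024-02-08  ┃ ┃hank87@mail.com │2.6  │
ctive│2024-09-12  ┃ ┃alice55@mail.com│13.7 │
sed  │2024-07-21  ┃ ┃hank13@mail.com │22.6 │
ive  │2024-05-03  ┃ ┃dave73@mail.com │25.9 │
sed  │2024-09-22  ┃ ┃frank80@mail.com│29.1 │
sed  │2024-10-13  ┃ ┃dave99@mail.com │42.5 │
━━━━━━━━━━━━━━━━━━┛ ┃frank89@mail.com│43.4 │
                    ┃dave70@mail.com │44.5 │
                    ┃carol20@mail.com│63.7 │
                    ┃carol63@mail.com│65.5 │
                    ┃bob39@mail.com  │67.7 │
                    ┗━━━━━━━━━━━━━━━━━━━━━━━
                                            


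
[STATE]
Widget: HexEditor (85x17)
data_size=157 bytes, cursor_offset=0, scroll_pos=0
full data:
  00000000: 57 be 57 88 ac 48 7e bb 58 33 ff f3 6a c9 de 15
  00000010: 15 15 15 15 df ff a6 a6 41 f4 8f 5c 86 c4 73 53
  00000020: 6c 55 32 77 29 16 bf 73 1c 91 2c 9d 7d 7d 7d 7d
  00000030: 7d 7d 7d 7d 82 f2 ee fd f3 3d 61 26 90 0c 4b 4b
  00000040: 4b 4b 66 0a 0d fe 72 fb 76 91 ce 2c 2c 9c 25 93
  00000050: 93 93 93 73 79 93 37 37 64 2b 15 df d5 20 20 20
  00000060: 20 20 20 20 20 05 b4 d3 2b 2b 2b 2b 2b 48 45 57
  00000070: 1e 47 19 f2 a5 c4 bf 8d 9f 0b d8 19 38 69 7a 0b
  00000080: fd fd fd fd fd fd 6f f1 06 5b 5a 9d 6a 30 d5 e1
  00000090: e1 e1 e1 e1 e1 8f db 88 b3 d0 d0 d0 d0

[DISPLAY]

00000000  57 be 57 88 ac 48 7e bb  58 33 ff f3 6a c9 de 15  |W.W..H~.X3..j...|       
00000010  15 15 15 15 df ff a6 a6  41 f4 8f 5c 86 c4 73 53  |........A..\..sS|       
00000020  6c 55 32 77 29 16 bf 73  1c 91 2c 9d 7d 7d 7d 7d  |lU2w)..s..,.}}}}|       
00000030  7d 7d 7d 7d 82 f2 ee fd  f3 3d 61 26 90 0c 4b 4b  |}}}}.....=a&..KK|       
00000040  4b 4b 66 0a 0d fe 72 fb  76 91 ce 2c 2c 9c 25 93  |KKf...r.v..,,.%.|       
00000050  93 93 93 73 79 93 37 37  64 2b 15 df d5 20 20 20  |...sy.77d+...   |       
00000060  20 20 20 20 20 05 b4 d3  2b 2b 2b 2b 2b 48 45 57  |     ...+++++HEW|       
00000070  1e 47 19 f2 a5 c4 bf 8d  9f 0b d8 19 38 69 7a 0b  |.G..........8iz.|       
00000080  fd fd fd fd fd fd 6f f1  06 5b 5a 9d 6a 30 d5 e1  |......o..[Z.j0..|       
00000090  e1 e1 e1 e1 e1 8f db 88  b3 d0 d0 d0 d0           |.............   |       
                                                                                     
                                                                                     
                                                                                     
                                                                                     
                                                                                     
                                                                                     
                                                                                     


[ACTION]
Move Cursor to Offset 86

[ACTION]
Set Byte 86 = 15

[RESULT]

00000000  57 be 57 88 ac 48 7e bb  58 33 ff f3 6a c9 de 15  |W.W..H~.X3..j...|       
00000010  15 15 15 15 df ff a6 a6  41 f4 8f 5c 86 c4 73 53  |........A..\..sS|       
00000020  6c 55 32 77 29 16 bf 73  1c 91 2c 9d 7d 7d 7d 7d  |lU2w)..s..,.}}}}|       
00000030  7d 7d 7d 7d 82 f2 ee fd  f3 3d 61 26 90 0c 4b 4b  |}}}}.....=a&..KK|       
00000040  4b 4b 66 0a 0d fe 72 fb  76 91 ce 2c 2c 9c 25 93  |KKf...r.v..,,.%.|       
00000050  93 93 93 73 79 93 15 37  64 2b 15 df d5 20 20 20  |...sy..7d+...   |       
00000060  20 20 20 20 20 05 b4 d3  2b 2b 2b 2b 2b 48 45 57  |     ...+++++HEW|       
00000070  1e 47 19 f2 a5 c4 bf 8d  9f 0b d8 19 38 69 7a 0b  |.G..........8iz.|       
00000080  fd fd fd fd fd fd 6f f1  06 5b 5a 9d 6a 30 d5 e1  |......o..[Z.j0..|       
00000090  e1 e1 e1 e1 e1 8f db 88  b3 d0 d0 d0 d0           |.............   |       
                                                                                     
                                                                                     
                                                                                     
                                                                                     
                                                                                     
                                                                                     
                                                                                     


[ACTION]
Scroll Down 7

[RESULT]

00000070  1e 47 19 f2 a5 c4 bf 8d  9f 0b d8 19 38 69 7a 0b  |.G..........8iz.|       
00000080  fd fd fd fd fd fd 6f f1  06 5b 5a 9d 6a 30 d5 e1  |......o..[Z.j0..|       
00000090  e1 e1 e1 e1 e1 8f db 88  b3 d0 d0 d0 d0           |.............   |       
                                                                                     
                                                                                     
                                                                                     
                                                                                     
                                                                                     
                                                                                     
                                                                                     
                                                                                     
                                                                                     
                                                                                     
                                                                                     
                                                                                     
                                                                                     
                                                                                     


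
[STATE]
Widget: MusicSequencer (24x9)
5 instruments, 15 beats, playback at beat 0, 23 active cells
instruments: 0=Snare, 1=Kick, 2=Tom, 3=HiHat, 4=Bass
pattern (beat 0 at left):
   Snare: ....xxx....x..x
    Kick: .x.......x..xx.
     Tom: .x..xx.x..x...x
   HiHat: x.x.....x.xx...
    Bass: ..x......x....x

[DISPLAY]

      ▼12345678901234   
 Snare····███····█··█   
  Kick·█·······█··██·   
   Tom·█··██·█··█···█   
 HiHat█·█·····█·██···   
  Bass··█······█····█   
                        
                        
                        


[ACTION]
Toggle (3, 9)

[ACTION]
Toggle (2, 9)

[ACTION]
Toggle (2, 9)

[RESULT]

      ▼12345678901234   
 Snare····███····█··█   
  Kick·█·······█··██·   
   Tom·█··██·█··█···█   
 HiHat█·█·····████···   
  Bass··█······█····█   
                        
                        
                        


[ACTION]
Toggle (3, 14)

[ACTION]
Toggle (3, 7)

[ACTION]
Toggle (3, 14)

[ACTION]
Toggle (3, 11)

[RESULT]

      ▼12345678901234   
 Snare····███····█··█   
  Kick·█·······█··██·   
   Tom·█··██·█··█···█   
 HiHat█·█····████····   
  Bass··█······█····█   
                        
                        
                        


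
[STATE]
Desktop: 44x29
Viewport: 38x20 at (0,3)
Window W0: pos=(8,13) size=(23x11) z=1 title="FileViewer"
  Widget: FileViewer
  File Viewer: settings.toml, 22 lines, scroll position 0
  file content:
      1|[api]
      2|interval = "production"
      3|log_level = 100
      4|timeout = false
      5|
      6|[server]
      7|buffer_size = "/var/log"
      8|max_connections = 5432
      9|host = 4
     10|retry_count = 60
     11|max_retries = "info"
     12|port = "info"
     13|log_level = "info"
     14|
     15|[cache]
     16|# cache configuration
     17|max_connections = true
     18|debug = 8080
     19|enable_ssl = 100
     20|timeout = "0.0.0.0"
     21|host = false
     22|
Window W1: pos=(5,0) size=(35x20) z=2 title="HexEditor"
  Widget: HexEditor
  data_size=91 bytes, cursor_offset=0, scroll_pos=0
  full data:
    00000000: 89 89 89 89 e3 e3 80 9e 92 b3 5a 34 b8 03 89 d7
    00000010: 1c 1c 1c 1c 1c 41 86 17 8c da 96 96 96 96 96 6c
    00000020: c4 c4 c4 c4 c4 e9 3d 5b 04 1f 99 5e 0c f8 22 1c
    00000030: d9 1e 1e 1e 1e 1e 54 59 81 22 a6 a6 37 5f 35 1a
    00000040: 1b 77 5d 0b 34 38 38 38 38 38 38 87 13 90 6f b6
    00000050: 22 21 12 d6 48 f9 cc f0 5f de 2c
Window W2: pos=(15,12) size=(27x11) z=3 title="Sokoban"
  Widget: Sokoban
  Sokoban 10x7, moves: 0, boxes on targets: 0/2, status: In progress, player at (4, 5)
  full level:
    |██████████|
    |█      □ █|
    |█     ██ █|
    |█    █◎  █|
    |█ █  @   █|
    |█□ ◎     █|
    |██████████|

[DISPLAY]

     ┃00000000  89 89 89 89 e3 e3 80 9
     ┃00000010  1c 1c 1c 1c 1c 41 86 1
     ┃00000020  c4 c4 c4 c4 c4 e9 3d 5
     ┃00000030  d9 1e 1e 1e 1e 1e 54 5
     ┃00000040  1b 77 5d 0b 34 38 38 3
     ┃00000050  22 21 12 d6 48 f9 cc f
     ┃                                
     ┃                                
     ┃                                
     ┃         ┏━━━━━━━━━━━━━━━━━━━━━━
     ┃         ┃ Sokoban              
     ┃         ┠──────────────────────
     ┃         ┃██████████            
     ┃         ┃█      □ █            
     ┃         ┃█     ██ █            
     ┃         ┃█    █◎  █            
     ┗━━━━━━━━━┃█ █  @   █            
        ┃      ┃█□ ◎     █            
        ┃[serve┃██████████            
        ┃buffer┗━━━━━━━━━━━━━━━━━━━━━━


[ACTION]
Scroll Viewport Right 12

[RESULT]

00000000  89 89 89 89 e3 e3 80 9e┃    
00000010  1c 1c 1c 1c 1c 41 86 17┃    
00000020  c4 c4 c4 c4 c4 e9 3d 5b┃    
00000030  d9 1e 1e 1e 1e 1e 54 59┃    
00000040  1b 77 5d 0b 34 38 38 38┃    
00000050  22 21 12 d6 48 f9 cc f0┃    
                                 ┃    
                                 ┃    
                                 ┃    
         ┏━━━━━━━━━━━━━━━━━━━━━━━━━┓  
         ┃ Sokoban                 ┃  
         ┠─────────────────────────┨  
         ┃██████████               ┃  
         ┃█      □ █               ┃  
         ┃█     ██ █               ┃  
         ┃█    █◎  █               ┃  
━━━━━━━━━┃█ █  @   █               ┃  
  ┃      ┃█□ ◎     █               ┃  
  ┃[serve┃██████████               ┃  
  ┃buffer┗━━━━━━━━━━━━━━━━━━━━━━━━━┛  


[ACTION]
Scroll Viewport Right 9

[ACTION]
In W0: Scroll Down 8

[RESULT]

00000000  89 89 89 89 e3 e3 80 9e┃    
00000010  1c 1c 1c 1c 1c 41 86 17┃    
00000020  c4 c4 c4 c4 c4 e9 3d 5b┃    
00000030  d9 1e 1e 1e 1e 1e 54 59┃    
00000040  1b 77 5d 0b 34 38 38 38┃    
00000050  22 21 12 d6 48 f9 cc f0┃    
                                 ┃    
                                 ┃    
                                 ┃    
         ┏━━━━━━━━━━━━━━━━━━━━━━━━━┓  
         ┃ Sokoban                 ┃  
         ┠─────────────────────────┨  
         ┃██████████               ┃  
         ┃█      □ █               ┃  
         ┃█     ██ █               ┃  
         ┃█    █◎  █               ┃  
━━━━━━━━━┃█ █  @   █               ┃  
  ┃log_le┃█□ ◎     █               ┃  
  ┃      ┃██████████               ┃  
  ┃[cache┗━━━━━━━━━━━━━━━━━━━━━━━━━┛  


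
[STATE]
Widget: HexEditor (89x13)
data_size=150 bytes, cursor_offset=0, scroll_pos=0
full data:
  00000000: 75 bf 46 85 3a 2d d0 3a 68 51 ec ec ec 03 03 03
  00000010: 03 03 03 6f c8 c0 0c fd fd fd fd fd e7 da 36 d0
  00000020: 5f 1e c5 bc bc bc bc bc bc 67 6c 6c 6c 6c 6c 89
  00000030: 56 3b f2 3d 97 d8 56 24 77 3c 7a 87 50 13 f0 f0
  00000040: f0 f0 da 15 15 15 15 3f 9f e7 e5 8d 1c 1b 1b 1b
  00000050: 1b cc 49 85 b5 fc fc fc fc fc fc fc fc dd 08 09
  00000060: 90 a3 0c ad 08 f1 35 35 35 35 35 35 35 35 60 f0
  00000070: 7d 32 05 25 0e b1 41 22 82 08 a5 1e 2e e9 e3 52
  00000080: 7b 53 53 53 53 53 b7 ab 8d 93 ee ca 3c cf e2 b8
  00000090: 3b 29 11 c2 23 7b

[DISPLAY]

00000000  75 bf 46 85 3a 2d d0 3a  68 51 ec ec ec 03 03 03  |u.F.:-.:hQ......|           
00000010  03 03 03 6f c8 c0 0c fd  fd fd fd fd e7 da 36 d0  |...o..........6.|           
00000020  5f 1e c5 bc bc bc bc bc  bc 67 6c 6c 6c 6c 6c 89  |_........glllll.|           
00000030  56 3b f2 3d 97 d8 56 24  77 3c 7a 87 50 13 f0 f0  |V;.=..V$w<z.P...|           
00000040  f0 f0 da 15 15 15 15 3f  9f e7 e5 8d 1c 1b 1b 1b  |.......?........|           
00000050  1b cc 49 85 b5 fc fc fc  fc fc fc fc fc dd 08 09  |..I.............|           
00000060  90 a3 0c ad 08 f1 35 35  35 35 35 35 35 35 60 f0  |......55555555`.|           
00000070  7d 32 05 25 0e b1 41 22  82 08 a5 1e 2e e9 e3 52  |}2.%..A".......R|           
00000080  7b 53 53 53 53 53 b7 ab  8d 93 ee ca 3c cf e2 b8  |{SSSSS......<...|           
00000090  3b 29 11 c2 23 7b                                 |;)..#{          |           
                                                                                         
                                                                                         
                                                                                         


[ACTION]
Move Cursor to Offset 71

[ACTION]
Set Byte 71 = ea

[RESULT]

00000000  75 bf 46 85 3a 2d d0 3a  68 51 ec ec ec 03 03 03  |u.F.:-.:hQ......|           
00000010  03 03 03 6f c8 c0 0c fd  fd fd fd fd e7 da 36 d0  |...o..........6.|           
00000020  5f 1e c5 bc bc bc bc bc  bc 67 6c 6c 6c 6c 6c 89  |_........glllll.|           
00000030  56 3b f2 3d 97 d8 56 24  77 3c 7a 87 50 13 f0 f0  |V;.=..V$w<z.P...|           
00000040  f0 f0 da 15 15 15 15 EA  9f e7 e5 8d 1c 1b 1b 1b  |................|           
00000050  1b cc 49 85 b5 fc fc fc  fc fc fc fc fc dd 08 09  |..I.............|           
00000060  90 a3 0c ad 08 f1 35 35  35 35 35 35 35 35 60 f0  |......55555555`.|           
00000070  7d 32 05 25 0e b1 41 22  82 08 a5 1e 2e e9 e3 52  |}2.%..A".......R|           
00000080  7b 53 53 53 53 53 b7 ab  8d 93 ee ca 3c cf e2 b8  |{SSSSS......<...|           
00000090  3b 29 11 c2 23 7b                                 |;)..#{          |           
                                                                                         
                                                                                         
                                                                                         


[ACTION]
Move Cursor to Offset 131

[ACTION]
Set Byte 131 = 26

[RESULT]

00000000  75 bf 46 85 3a 2d d0 3a  68 51 ec ec ec 03 03 03  |u.F.:-.:hQ......|           
00000010  03 03 03 6f c8 c0 0c fd  fd fd fd fd e7 da 36 d0  |...o..........6.|           
00000020  5f 1e c5 bc bc bc bc bc  bc 67 6c 6c 6c 6c 6c 89  |_........glllll.|           
00000030  56 3b f2 3d 97 d8 56 24  77 3c 7a 87 50 13 f0 f0  |V;.=..V$w<z.P...|           
00000040  f0 f0 da 15 15 15 15 ea  9f e7 e5 8d 1c 1b 1b 1b  |................|           
00000050  1b cc 49 85 b5 fc fc fc  fc fc fc fc fc dd 08 09  |..I.............|           
00000060  90 a3 0c ad 08 f1 35 35  35 35 35 35 35 35 60 f0  |......55555555`.|           
00000070  7d 32 05 25 0e b1 41 22  82 08 a5 1e 2e e9 e3 52  |}2.%..A".......R|           
00000080  7b 53 53 26 53 53 b7 ab  8d 93 ee ca 3c cf e2 b8  |{SS&SS......<...|           
00000090  3b 29 11 c2 23 7b                                 |;)..#{          |           
                                                                                         
                                                                                         
                                                                                         


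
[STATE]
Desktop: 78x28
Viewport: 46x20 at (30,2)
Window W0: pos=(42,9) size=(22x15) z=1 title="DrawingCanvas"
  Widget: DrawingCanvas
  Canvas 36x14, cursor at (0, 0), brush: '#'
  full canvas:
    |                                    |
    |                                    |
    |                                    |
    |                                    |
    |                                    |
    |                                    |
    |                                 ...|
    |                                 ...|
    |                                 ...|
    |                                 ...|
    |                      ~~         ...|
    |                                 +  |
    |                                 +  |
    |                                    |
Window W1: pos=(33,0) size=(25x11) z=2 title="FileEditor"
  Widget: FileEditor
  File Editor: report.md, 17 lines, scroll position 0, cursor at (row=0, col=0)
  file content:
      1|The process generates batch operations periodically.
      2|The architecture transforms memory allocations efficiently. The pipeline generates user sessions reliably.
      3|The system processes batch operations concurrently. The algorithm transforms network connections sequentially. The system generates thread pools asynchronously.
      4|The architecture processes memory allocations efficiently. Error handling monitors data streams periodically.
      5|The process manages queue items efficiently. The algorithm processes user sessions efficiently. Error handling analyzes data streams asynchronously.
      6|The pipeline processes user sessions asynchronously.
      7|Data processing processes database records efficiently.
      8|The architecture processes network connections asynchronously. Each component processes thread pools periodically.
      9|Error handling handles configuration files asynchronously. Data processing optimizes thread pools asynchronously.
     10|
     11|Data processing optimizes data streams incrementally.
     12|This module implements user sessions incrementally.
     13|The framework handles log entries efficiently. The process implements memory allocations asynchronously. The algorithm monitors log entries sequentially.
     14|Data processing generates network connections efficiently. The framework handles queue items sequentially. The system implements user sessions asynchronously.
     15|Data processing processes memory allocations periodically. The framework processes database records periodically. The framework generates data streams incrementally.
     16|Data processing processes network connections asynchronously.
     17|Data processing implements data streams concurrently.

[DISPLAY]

   ┠───────────────────────┨                  
   ┃█he process generates ▲┃                  
   ┃The architecture trans█┃                  
   ┃The system processes b░┃                  
   ┃The architecture proce░┃                  
   ┃The process manages qu░┃                  
   ┃The pipeline processes░┃                  
   ┃Data processing proces▼┃━━━━━┓            
   ┗━━━━━━━━━━━━━━━━━━━━━━━┛     ┃            
            ┠────────────────────┨            
            ┃+                   ┃            
            ┃                    ┃            
            ┃                    ┃            
            ┃                    ┃            
            ┃                    ┃            
            ┃                    ┃            
            ┃                    ┃            
            ┃                    ┃            
            ┃                    ┃            
            ┃                    ┃            


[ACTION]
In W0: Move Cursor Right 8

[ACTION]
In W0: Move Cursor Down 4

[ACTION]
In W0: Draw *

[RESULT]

   ┠───────────────────────┨                  
   ┃█he process generates ▲┃                  
   ┃The architecture trans█┃                  
   ┃The system processes b░┃                  
   ┃The architecture proce░┃                  
   ┃The process manages qu░┃                  
   ┃The pipeline processes░┃                  
   ┃Data processing proces▼┃━━━━━┓            
   ┗━━━━━━━━━━━━━━━━━━━━━━━┛     ┃            
            ┠────────────────────┨            
            ┃                    ┃            
            ┃                    ┃            
            ┃                    ┃            
            ┃                    ┃            
            ┃        *           ┃            
            ┃                    ┃            
            ┃                    ┃            
            ┃                    ┃            
            ┃                    ┃            
            ┃                    ┃            
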